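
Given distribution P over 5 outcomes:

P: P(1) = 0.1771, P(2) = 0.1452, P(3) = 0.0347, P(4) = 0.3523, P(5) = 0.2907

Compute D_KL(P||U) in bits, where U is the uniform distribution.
0.2588 bits

U(i) = 1/5 for all i

D_KL(P||U) = Σ P(x) log₂(P(x) / (1/5))
           = Σ P(x) log₂(P(x)) + log₂(5)
           = log₂(5) - H(P)

H(P) = -Σ P(x) log₂(P(x)):
  -P(1)·log₂(P(1)) = -(0.1771)·log₂(0.1771) = 0.44228
  -P(2)·log₂(P(2)) = -(0.1452)·log₂(0.1452) = 0.40422
  -P(3)·log₂(P(3)) = -(0.0347)·log₂(0.0347) = 0.16826
  -P(4)·log₂(P(4)) = -(0.3523)·log₂(0.3523) = 0.53026
  -P(5)·log₂(P(5)) = -(0.2907)·log₂(0.2907) = 0.51814
H(P) = 0.44228 + 0.40422 + 0.16826 + 0.53026 + 0.51814 = 2.06316 bits

log₂(5) = 2.32193 bits

D_KL(P||U) = 2.32193 - 2.06316 = 0.25877 ≈ 0.2588 bits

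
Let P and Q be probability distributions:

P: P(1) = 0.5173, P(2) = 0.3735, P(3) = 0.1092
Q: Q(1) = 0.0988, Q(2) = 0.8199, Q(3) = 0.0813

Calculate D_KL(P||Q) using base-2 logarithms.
0.8583 bits

D_KL(P||Q) = Σ P(x) log₂(P(x)/Q(x))

Computing term by term:
  P(1)·log₂(P(1)/Q(1)) = 0.5173·log₂(0.5173/0.0988) = 1.23553
  P(2)·log₂(P(2)/Q(2)) = 0.3735·log₂(0.3735/0.8199) = -0.42368
  P(3)·log₂(P(3)/Q(3)) = 0.1092·log₂(0.1092/0.0813) = 0.04648

D_KL(P||Q) = 1.23553 - 0.42368 + 0.04648 = 0.85833 ≈ 0.8583 bits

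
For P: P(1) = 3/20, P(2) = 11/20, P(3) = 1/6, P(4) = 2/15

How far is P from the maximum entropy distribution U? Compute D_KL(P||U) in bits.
0.2967 bits

U(i) = 1/4 for all i

D_KL(P||U) = Σ P(x) log₂(P(x) / (1/4))
           = Σ P(x) log₂(P(x)) + log₂(4)
           = log₂(4) - H(P)

H(P) = -Σ P(x) log₂(P(x)):
  -P(1)·log₂(P(1)) = -(3/20)·log₂(3/20) = 0.41054
  -P(2)·log₂(P(2)) = -(11/20)·log₂(11/20) = 0.47437
  -P(3)·log₂(P(3)) = -(1/6)·log₂(1/6) = 0.43083
  -P(4)·log₂(P(4)) = -(2/15)·log₂(2/15) = 0.38759
H(P) = 0.41054 + 0.47437 + 0.43083 + 0.38759 = 1.70333 bits

log₂(4) = 2.00000 bits

D_KL(P||U) = 2.00000 - 1.70333 = 0.29667 ≈ 0.2967 bits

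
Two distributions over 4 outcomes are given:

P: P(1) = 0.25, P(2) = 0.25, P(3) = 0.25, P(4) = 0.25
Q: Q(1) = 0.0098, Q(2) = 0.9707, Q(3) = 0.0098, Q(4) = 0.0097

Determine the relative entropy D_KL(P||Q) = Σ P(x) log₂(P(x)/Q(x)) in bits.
3.0192 bits

D_KL(P||Q) = Σ P(x) log₂(P(x)/Q(x))

Computing term by term:
  P(1)·log₂(P(1)/Q(1)) = 0.25·log₂(0.25/0.0098) = 1.16825
  P(2)·log₂(P(2)/Q(2)) = 0.25·log₂(0.25/0.9707) = -0.48927
  P(3)·log₂(P(3)/Q(3)) = 0.25·log₂(0.25/0.0098) = 1.16825
  P(4)·log₂(P(4)/Q(4)) = 0.25·log₂(0.25/0.0097) = 1.17195

D_KL(P||Q) = 1.16825 - 0.48927 + 1.16825 + 1.17195 = 3.01918 ≈ 3.0192 bits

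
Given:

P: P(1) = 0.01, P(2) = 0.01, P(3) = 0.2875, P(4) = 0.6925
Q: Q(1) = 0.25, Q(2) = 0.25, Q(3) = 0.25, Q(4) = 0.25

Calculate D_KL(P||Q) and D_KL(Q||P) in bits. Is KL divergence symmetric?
D_KL(P||Q) = 0.9830 bits, D_KL(Q||P) = 1.9040 bits. No, KL divergence is not symmetric.

D_KL(P||Q) = Σ P(x) log₂(P(x)/Q(x))

Computing term by term:
  P(1)·log₂(P(1)/Q(1)) = 0.01·log₂(0.01/0.25) = -0.04644
  P(2)·log₂(P(2)/Q(2)) = 0.01·log₂(0.01/0.25) = -0.04644
  P(3)·log₂(P(3)/Q(3)) = 0.2875·log₂(0.2875/0.25) = 0.05797
  P(4)·log₂(P(4)/Q(4)) = 0.6925·log₂(0.6925/0.25) = 1.01790

D_KL(P||Q) = -0.04644 - 0.04644 + 0.05797 + 1.01790 = 0.98299 ≈ 0.9830 bits

D_KL(Q||P) = Σ Q(x) log₂(Q(x)/P(x))

Computing term by term:
  Q(1)·log₂(Q(1)/P(1)) = 0.25·log₂(0.25/0.01) = 1.16096
  Q(2)·log₂(Q(2)/P(2)) = 0.25·log₂(0.25/0.01) = 1.16096
  Q(3)·log₂(Q(3)/P(3)) = 0.25·log₂(0.25/0.2875) = -0.05041
  Q(4)·log₂(Q(4)/P(4)) = 0.25·log₂(0.25/0.6925) = -0.36747

D_KL(Q||P) = 1.16096 + 1.16096 - 0.05041 - 0.36747 = 1.90404 ≈ 1.9040 bits

These are NOT equal (difference: 0.9210 bits). KL divergence is asymmetric: D_KL(P||Q) ≠ D_KL(Q||P) in general.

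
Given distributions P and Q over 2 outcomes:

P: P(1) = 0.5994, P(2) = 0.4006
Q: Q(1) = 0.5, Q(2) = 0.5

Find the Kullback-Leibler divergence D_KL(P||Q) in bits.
0.0287 bits

D_KL(P||Q) = Σ P(x) log₂(P(x)/Q(x))

Computing term by term:
  P(1)·log₂(P(1)/Q(1)) = 0.5994·log₂(0.5994/0.5) = 0.15680
  P(2)·log₂(P(2)/Q(2)) = 0.4006·log₂(0.4006/0.5) = -0.12810

D_KL(P||Q) = 0.15680 - 0.12810 = 0.02870 ≈ 0.0287 bits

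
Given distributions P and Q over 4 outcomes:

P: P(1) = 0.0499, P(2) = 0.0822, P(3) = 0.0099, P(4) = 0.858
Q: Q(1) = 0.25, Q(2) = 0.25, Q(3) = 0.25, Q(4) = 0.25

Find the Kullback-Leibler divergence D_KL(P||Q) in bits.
1.2324 bits

D_KL(P||Q) = Σ P(x) log₂(P(x)/Q(x))

Computing term by term:
  P(1)·log₂(P(1)/Q(1)) = 0.0499·log₂(0.0499/0.25) = -0.11601
  P(2)·log₂(P(2)/Q(2)) = 0.0822·log₂(0.0822/0.25) = -0.13191
  P(3)·log₂(P(3)/Q(3)) = 0.0099·log₂(0.0099/0.25) = -0.04612
  P(4)·log₂(P(4)/Q(4)) = 0.858·log₂(0.858/0.25) = 1.52642

D_KL(P||Q) = -0.11601 - 0.13191 - 0.04612 + 1.52642 = 1.23238 ≈ 1.2324 bits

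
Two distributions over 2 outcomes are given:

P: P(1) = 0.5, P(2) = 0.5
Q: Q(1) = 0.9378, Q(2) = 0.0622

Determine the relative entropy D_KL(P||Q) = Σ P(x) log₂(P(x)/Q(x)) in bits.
1.0498 bits

D_KL(P||Q) = Σ P(x) log₂(P(x)/Q(x))

Computing term by term:
  P(1)·log₂(P(1)/Q(1)) = 0.5·log₂(0.5/0.9378) = -0.45368
  P(2)·log₂(P(2)/Q(2)) = 0.5·log₂(0.5/0.0622) = 1.50347

D_KL(P||Q) = -0.45368 + 1.50347 = 1.04979 ≈ 1.0498 bits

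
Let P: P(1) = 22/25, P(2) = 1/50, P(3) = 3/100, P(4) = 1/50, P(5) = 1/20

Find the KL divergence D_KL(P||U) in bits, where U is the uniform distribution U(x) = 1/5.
1.5660 bits

U(i) = 1/5 for all i

D_KL(P||U) = Σ P(x) log₂(P(x) / (1/5))
           = Σ P(x) log₂(P(x)) + log₂(5)
           = log₂(5) - H(P)

H(P) = -Σ P(x) log₂(P(x)):
  -P(1)·log₂(P(1)) = -(22/25)·log₂(22/25) = 0.16229
  -P(2)·log₂(P(2)) = -(1/50)·log₂(1/50) = 0.11288
  -P(3)·log₂(P(3)) = -(3/100)·log₂(3/100) = 0.15177
  -P(4)·log₂(P(4)) = -(1/50)·log₂(1/50) = 0.11288
  -P(5)·log₂(P(5)) = -(1/20)·log₂(1/20) = 0.21610
H(P) = 0.16229 + 0.11288 + 0.15177 + 0.11288 + 0.21610 = 0.75592 bits

log₂(5) = 2.32193 bits

D_KL(P||U) = 2.32193 - 0.75592 = 1.56601 ≈ 1.5660 bits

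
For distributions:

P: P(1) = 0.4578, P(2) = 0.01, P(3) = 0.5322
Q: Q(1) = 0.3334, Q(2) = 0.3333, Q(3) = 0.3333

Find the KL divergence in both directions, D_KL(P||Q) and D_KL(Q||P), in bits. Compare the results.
D_KL(P||Q) = 0.5182 bits, D_KL(Q||P) = 1.3085 bits. D_KL(Q||P) is larger than D_KL(P||Q) by 0.7903 bits; the two directions differ.

D_KL(P||Q) = Σ P(x) log₂(P(x)/Q(x))

Computing term by term:
  P(1)·log₂(P(1)/Q(1)) = 0.4578·log₂(0.4578/0.3334) = 0.20943
  P(2)·log₂(P(2)/Q(2)) = 0.01·log₂(0.01/0.3333) = -0.05059
  P(3)·log₂(P(3)/Q(3)) = 0.5322·log₂(0.5322/0.3333) = 0.35931

D_KL(P||Q) = 0.20943 - 0.05059 + 0.35931 = 0.51815 ≈ 0.5182 bits

D_KL(Q||P) = Σ Q(x) log₂(Q(x)/P(x))

Computing term by term:
  Q(1)·log₂(Q(1)/P(1)) = 0.3334·log₂(0.3334/0.4578) = -0.15252
  Q(2)·log₂(Q(2)/P(2)) = 0.3333·log₂(0.3333/0.01) = 1.68608
  Q(3)·log₂(Q(3)/P(3)) = 0.3333·log₂(0.3333/0.5322) = -0.22503

D_KL(Q||P) = -0.15252 + 1.68608 - 0.22503 = 1.30853 ≈ 1.3085 bits

These are NOT equal (difference: 0.7903 bits). KL divergence is asymmetric: D_KL(P||Q) ≠ D_KL(Q||P) in general.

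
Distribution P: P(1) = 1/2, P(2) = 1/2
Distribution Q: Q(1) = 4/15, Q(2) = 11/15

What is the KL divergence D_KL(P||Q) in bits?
0.1772 bits

D_KL(P||Q) = Σ P(x) log₂(P(x)/Q(x))

Computing term by term:
  P(1)·log₂(P(1)/Q(1)) = (1/2)·log₂((1/2)/(4/15)) = 0.45345
  P(2)·log₂(P(2)/Q(2)) = (1/2)·log₂((1/2)/(11/15)) = -0.27627

D_KL(P||Q) = 0.45345 - 0.27627 = 0.17718 ≈ 0.1772 bits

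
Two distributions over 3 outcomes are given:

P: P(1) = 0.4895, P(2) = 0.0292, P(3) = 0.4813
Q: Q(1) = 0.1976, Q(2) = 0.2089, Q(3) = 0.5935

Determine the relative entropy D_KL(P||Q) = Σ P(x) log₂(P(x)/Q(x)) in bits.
0.4122 bits

D_KL(P||Q) = Σ P(x) log₂(P(x)/Q(x))

Computing term by term:
  P(1)·log₂(P(1)/Q(1)) = 0.4895·log₂(0.4895/0.1976) = 0.64062
  P(2)·log₂(P(2)/Q(2)) = 0.0292·log₂(0.0292/0.2089) = -0.08289
  P(3)·log₂(P(3)/Q(3)) = 0.4813·log₂(0.4813/0.5935) = -0.14550

D_KL(P||Q) = 0.64062 - 0.08289 - 0.14550 = 0.41223 ≈ 0.4122 bits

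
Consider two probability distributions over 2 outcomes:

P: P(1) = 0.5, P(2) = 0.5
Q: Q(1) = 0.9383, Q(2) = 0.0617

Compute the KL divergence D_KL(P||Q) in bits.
1.0552 bits

D_KL(P||Q) = Σ P(x) log₂(P(x)/Q(x))

Computing term by term:
  P(1)·log₂(P(1)/Q(1)) = 0.5·log₂(0.5/0.9383) = -0.45406
  P(2)·log₂(P(2)/Q(2)) = 0.5·log₂(0.5/0.0617) = 1.50929

D_KL(P||Q) = -0.45406 + 1.50929 = 1.05523 ≈ 1.0552 bits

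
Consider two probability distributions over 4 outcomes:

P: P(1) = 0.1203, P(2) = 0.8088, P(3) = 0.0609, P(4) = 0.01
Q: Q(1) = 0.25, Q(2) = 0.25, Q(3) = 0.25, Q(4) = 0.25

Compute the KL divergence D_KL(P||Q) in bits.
1.0725 bits

D_KL(P||Q) = Σ P(x) log₂(P(x)/Q(x))

Computing term by term:
  P(1)·log₂(P(1)/Q(1)) = 0.1203·log₂(0.1203/0.25) = -0.12695
  P(2)·log₂(P(2)/Q(2)) = 0.8088·log₂(0.8088/0.25) = 1.36999
  P(3)·log₂(P(3)/Q(3)) = 0.0609·log₂(0.0609/0.25) = -0.12408
  P(4)·log₂(P(4)/Q(4)) = 0.01·log₂(0.01/0.25) = -0.04644

D_KL(P||Q) = -0.12695 + 1.36999 - 0.12408 - 0.04644 = 1.07252 ≈ 1.0725 bits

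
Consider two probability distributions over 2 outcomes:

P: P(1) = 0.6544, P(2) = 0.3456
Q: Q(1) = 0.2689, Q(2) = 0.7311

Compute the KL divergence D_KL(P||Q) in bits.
0.4661 bits

D_KL(P||Q) = Σ P(x) log₂(P(x)/Q(x))

Computing term by term:
  P(1)·log₂(P(1)/Q(1)) = 0.6544·log₂(0.6544/0.2689) = 0.83966
  P(2)·log₂(P(2)/Q(2)) = 0.3456·log₂(0.3456/0.7311) = -0.37358

D_KL(P||Q) = 0.83966 - 0.37358 = 0.46608 ≈ 0.4661 bits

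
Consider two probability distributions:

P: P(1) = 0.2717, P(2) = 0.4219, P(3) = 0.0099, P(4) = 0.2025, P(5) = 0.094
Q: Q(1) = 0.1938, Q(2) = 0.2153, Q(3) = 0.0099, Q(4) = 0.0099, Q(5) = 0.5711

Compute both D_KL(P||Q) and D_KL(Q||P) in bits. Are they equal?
D_KL(P||Q) = 1.1790 bits, D_KL(Q||P) = 1.1400 bits. No, they are not equal.

D_KL(P||Q) = Σ P(x) log₂(P(x)/Q(x))

Computing term by term:
  P(1)·log₂(P(1)/Q(1)) = 0.2717·log₂(0.2717/0.1938) = 0.13244
  P(2)·log₂(P(2)/Q(2)) = 0.4219·log₂(0.4219/0.2153) = 0.40948
  P(3)·log₂(P(3)/Q(3)) = 0.0099·log₂(0.0099/0.0099) = 0.00000
  P(4)·log₂(P(4)/Q(4)) = 0.2025·log₂(0.2025/0.0099) = 0.88176
  P(5)·log₂(P(5)/Q(5)) = 0.094·log₂(0.094/0.5711) = -0.24468

D_KL(P||Q) = 0.13244 + 0.40948 + 0.00000 + 0.88176 - 0.24468 = 1.17900 ≈ 1.1790 bits

D_KL(Q||P) = Σ Q(x) log₂(Q(x)/P(x))

Computing term by term:
  Q(1)·log₂(Q(1)/P(1)) = 0.1938·log₂(0.1938/0.2717) = -0.09447
  Q(2)·log₂(Q(2)/P(2)) = 0.2153·log₂(0.2153/0.4219) = -0.20896
  Q(3)·log₂(Q(3)/P(3)) = 0.0099·log₂(0.0099/0.0099) = 0.00000
  Q(4)·log₂(Q(4)/P(4)) = 0.0099·log₂(0.0099/0.2025) = -0.04311
  Q(5)·log₂(Q(5)/P(5)) = 0.5711·log₂(0.5711/0.094) = 1.48658

D_KL(Q||P) = -0.09447 - 0.20896 + 0.00000 - 0.04311 + 1.48658 = 1.14004 ≈ 1.1400 bits

These are NOT equal (difference: 0.0390 bits). KL divergence is asymmetric: D_KL(P||Q) ≠ D_KL(Q||P) in general.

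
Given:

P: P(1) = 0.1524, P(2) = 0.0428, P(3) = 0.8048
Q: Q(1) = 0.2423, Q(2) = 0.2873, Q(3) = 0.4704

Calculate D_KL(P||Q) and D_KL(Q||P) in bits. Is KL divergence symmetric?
D_KL(P||Q) = 0.4040 bits, D_KL(Q||P) = 0.5868 bits. No, KL divergence is not symmetric.

D_KL(P||Q) = Σ P(x) log₂(P(x)/Q(x))

Computing term by term:
  P(1)·log₂(P(1)/Q(1)) = 0.1524·log₂(0.1524/0.2423) = -0.10195
  P(2)·log₂(P(2)/Q(2)) = 0.0428·log₂(0.0428/0.2873) = -0.11757
  P(3)·log₂(P(3)/Q(3)) = 0.8048·log₂(0.8048/0.4704) = 0.62351

D_KL(P||Q) = -0.10195 - 0.11757 + 0.62351 = 0.40399 ≈ 0.4040 bits

D_KL(Q||P) = Σ Q(x) log₂(Q(x)/P(x))

Computing term by term:
  Q(1)·log₂(Q(1)/P(1)) = 0.2423·log₂(0.2423/0.1524) = 0.16208
  Q(2)·log₂(Q(2)/P(2)) = 0.2873·log₂(0.2873/0.0428) = 0.78918
  Q(3)·log₂(Q(3)/P(3)) = 0.4704·log₂(0.4704/0.8048) = -0.36444

D_KL(Q||P) = 0.16208 + 0.78918 - 0.36444 = 0.58682 ≈ 0.5868 bits

These are NOT equal (difference: 0.1828 bits). KL divergence is asymmetric: D_KL(P||Q) ≠ D_KL(Q||P) in general.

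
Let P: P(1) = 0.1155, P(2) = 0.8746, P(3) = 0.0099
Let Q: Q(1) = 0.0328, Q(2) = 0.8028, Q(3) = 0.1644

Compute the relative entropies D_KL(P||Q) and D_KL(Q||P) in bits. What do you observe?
D_KL(P||Q) = 0.2777 bits, D_KL(Q||P) = 0.5076 bits. The two directions give different values (D_KL(Q||P) exceeds D_KL(P||Q) by 0.2299 bits): KL divergence is asymmetric.

D_KL(P||Q) = Σ P(x) log₂(P(x)/Q(x))

Computing term by term:
  P(1)·log₂(P(1)/Q(1)) = 0.1155·log₂(0.1155/0.0328) = 0.20976
  P(2)·log₂(P(2)/Q(2)) = 0.8746·log₂(0.8746/0.8028) = 0.10809
  P(3)·log₂(P(3)/Q(3)) = 0.0099·log₂(0.0099/0.1644) = -0.04013

D_KL(P||Q) = 0.20976 + 0.10809 - 0.04013 = 0.27772 ≈ 0.2777 bits

D_KL(Q||P) = Σ Q(x) log₂(Q(x)/P(x))

Computing term by term:
  Q(1)·log₂(Q(1)/P(1)) = 0.0328·log₂(0.0328/0.1155) = -0.05957
  Q(2)·log₂(Q(2)/P(2)) = 0.8028·log₂(0.8028/0.8746) = -0.09921
  Q(3)·log₂(Q(3)/P(3)) = 0.1644·log₂(0.1644/0.0099) = 0.66642

D_KL(Q||P) = -0.05957 - 0.09921 + 0.66642 = 0.50764 ≈ 0.5076 bits

These are NOT equal (difference: 0.2299 bits). KL divergence is asymmetric: D_KL(P||Q) ≠ D_KL(Q||P) in general.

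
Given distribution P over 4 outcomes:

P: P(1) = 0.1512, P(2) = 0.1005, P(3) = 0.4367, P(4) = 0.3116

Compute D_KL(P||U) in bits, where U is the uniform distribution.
0.2086 bits

U(i) = 1/4 for all i

D_KL(P||U) = Σ P(x) log₂(P(x) / (1/4))
           = Σ P(x) log₂(P(x)) + log₂(4)
           = log₂(4) - H(P)

H(P) = -Σ P(x) log₂(P(x)):
  -P(1)·log₂(P(1)) = -(0.1512)·log₂(0.1512) = 0.41209
  -P(2)·log₂(P(2)) = -(0.1005)·log₂(0.1005) = 0.33313
  -P(3)·log₂(P(3)) = -(0.4367)·log₂(0.4367) = 0.52198
  -P(4)·log₂(P(4)) = -(0.3116)·log₂(0.3116) = 0.52418
H(P) = 0.41209 + 0.33313 + 0.52198 + 0.52418 = 1.79138 bits

log₂(4) = 2.00000 bits

D_KL(P||U) = 2.00000 - 1.79138 = 0.20862 ≈ 0.2086 bits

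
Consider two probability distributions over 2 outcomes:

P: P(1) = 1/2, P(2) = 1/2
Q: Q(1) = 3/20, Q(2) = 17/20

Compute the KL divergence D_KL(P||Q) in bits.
0.4857 bits

D_KL(P||Q) = Σ P(x) log₂(P(x)/Q(x))

Computing term by term:
  P(1)·log₂(P(1)/Q(1)) = (1/2)·log₂((1/2)/(3/20)) = 0.86848
  P(2)·log₂(P(2)/Q(2)) = (1/2)·log₂((1/2)/(17/20)) = -0.38277

D_KL(P||Q) = 0.86848 - 0.38277 = 0.48571 ≈ 0.4857 bits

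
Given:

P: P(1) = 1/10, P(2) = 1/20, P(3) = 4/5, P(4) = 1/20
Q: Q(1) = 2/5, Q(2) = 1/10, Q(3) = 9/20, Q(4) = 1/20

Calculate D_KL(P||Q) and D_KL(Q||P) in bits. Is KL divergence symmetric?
D_KL(P||Q) = 0.4141 bits, D_KL(Q||P) = 0.5265 bits. No, KL divergence is not symmetric.

D_KL(P||Q) = Σ P(x) log₂(P(x)/Q(x))

Computing term by term:
  P(1)·log₂(P(1)/Q(1)) = (1/10)·log₂((1/10)/(2/5)) = -0.20000
  P(2)·log₂(P(2)/Q(2)) = (1/20)·log₂((1/20)/(1/10)) = -0.05000
  P(3)·log₂(P(3)/Q(3)) = (4/5)·log₂((4/5)/(9/20)) = 0.66406
  P(4)·log₂(P(4)/Q(4)) = (1/20)·log₂((1/20)/(1/20)) = 0.00000

D_KL(P||Q) = -0.20000 - 0.05000 + 0.66406 + 0.00000 = 0.41406 ≈ 0.4141 bits

D_KL(Q||P) = Σ Q(x) log₂(Q(x)/P(x))

Computing term by term:
  Q(1)·log₂(Q(1)/P(1)) = (2/5)·log₂((2/5)/(1/10)) = 0.80000
  Q(2)·log₂(Q(2)/P(2)) = (1/10)·log₂((1/10)/(1/20)) = 0.10000
  Q(3)·log₂(Q(3)/P(3)) = (9/20)·log₂((9/20)/(4/5)) = -0.37353
  Q(4)·log₂(Q(4)/P(4)) = (1/20)·log₂((1/20)/(1/20)) = 0.00000

D_KL(Q||P) = 0.80000 + 0.10000 - 0.37353 + 0.00000 = 0.52647 ≈ 0.5265 bits

These are NOT equal (difference: 0.1124 bits). KL divergence is asymmetric: D_KL(P||Q) ≠ D_KL(Q||P) in general.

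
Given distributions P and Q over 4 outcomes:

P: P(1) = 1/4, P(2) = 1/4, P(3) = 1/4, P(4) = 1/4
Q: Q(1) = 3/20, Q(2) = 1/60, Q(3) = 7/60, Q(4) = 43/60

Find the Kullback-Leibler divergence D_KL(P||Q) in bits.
1.0560 bits

D_KL(P||Q) = Σ P(x) log₂(P(x)/Q(x))

Computing term by term:
  P(1)·log₂(P(1)/Q(1)) = (1/4)·log₂((1/4)/(3/20)) = 0.18424
  P(2)·log₂(P(2)/Q(2)) = (1/4)·log₂((1/4)/(1/60)) = 0.97672
  P(3)·log₂(P(3)/Q(3)) = (1/4)·log₂((1/4)/(7/60)) = 0.27488
  P(4)·log₂(P(4)/Q(4)) = (1/4)·log₂((1/4)/(43/60)) = -0.37984

D_KL(P||Q) = 0.18424 + 0.97672 + 0.27488 - 0.37984 = 1.05600 ≈ 1.0560 bits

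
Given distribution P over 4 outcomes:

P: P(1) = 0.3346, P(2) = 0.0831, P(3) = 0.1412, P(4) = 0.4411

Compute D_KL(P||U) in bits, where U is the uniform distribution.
0.2536 bits

U(i) = 1/4 for all i

D_KL(P||U) = Σ P(x) log₂(P(x) / (1/4))
           = Σ P(x) log₂(P(x)) + log₂(4)
           = log₂(4) - H(P)

H(P) = -Σ P(x) log₂(P(x)):
  -P(1)·log₂(P(1)) = -(0.3346)·log₂(0.3346) = 0.52850
  -P(2)·log₂(P(2)) = -(0.0831)·log₂(0.0831) = 0.29825
  -P(3)·log₂(P(3)) = -(0.1412)·log₂(0.1412) = 0.39878
  -P(4)·log₂(P(4)) = -(0.4411)·log₂(0.4411) = 0.52086
H(P) = 0.52850 + 0.29825 + 0.39878 + 0.52086 = 1.74639 bits

log₂(4) = 2.00000 bits

D_KL(P||U) = 2.00000 - 1.74639 = 0.25361 ≈ 0.2536 bits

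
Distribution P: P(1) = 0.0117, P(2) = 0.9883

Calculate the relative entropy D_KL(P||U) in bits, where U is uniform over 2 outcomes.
0.9081 bits

U(i) = 1/2 for all i

D_KL(P||U) = Σ P(x) log₂(P(x) / (1/2))
           = Σ P(x) log₂(P(x)) + log₂(2)
           = log₂(2) - H(P)

H(P) = -Σ P(x) log₂(P(x)):
  -P(1)·log₂(P(1)) = -(0.0117)·log₂(0.0117) = 0.07508
  -P(2)·log₂(P(2)) = -(0.9883)·log₂(0.9883) = 0.01678
H(P) = 0.07508 + 0.01678 = 0.09186 bits

log₂(2) = 1.00000 bits

D_KL(P||U) = 1.00000 - 0.09186 = 0.90814 ≈ 0.9081 bits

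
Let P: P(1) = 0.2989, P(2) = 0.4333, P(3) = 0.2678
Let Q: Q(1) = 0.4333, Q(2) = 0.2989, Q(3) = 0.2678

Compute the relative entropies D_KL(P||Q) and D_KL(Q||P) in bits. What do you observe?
D_KL(P||Q) = 0.0720 bits, D_KL(Q||P) = 0.0720 bits. The two directions give the same value here, because Q is a self-inverse relabeling of P; in general KL divergence is asymmetric.

D_KL(P||Q) = Σ P(x) log₂(P(x)/Q(x))

Computing term by term:
  P(1)·log₂(P(1)/Q(1)) = 0.2989·log₂(0.2989/0.4333) = -0.16012
  P(2)·log₂(P(2)/Q(2)) = 0.4333·log₂(0.4333/0.2989) = 0.23212
  P(3)·log₂(P(3)/Q(3)) = 0.2678·log₂(0.2678/0.2678) = 0.00000

D_KL(P||Q) = -0.16012 + 0.23212 + 0.00000 = 0.07200 ≈ 0.0720 bits

D_KL(Q||P) = Σ Q(x) log₂(Q(x)/P(x))

Computing term by term:
  Q(1)·log₂(Q(1)/P(1)) = 0.4333·log₂(0.4333/0.2989) = 0.23212
  Q(2)·log₂(Q(2)/P(2)) = 0.2989·log₂(0.2989/0.4333) = -0.16012
  Q(3)·log₂(Q(3)/P(3)) = 0.2678·log₂(0.2678/0.2678) = 0.00000

D_KL(Q||P) = 0.23212 - 0.16012 + 0.00000 = 0.07200 ≈ 0.0720 bits

These ARE equal here. Q is P with outcomes relabeled (Q(1) = P(2), Q(2) = P(1)) by a relabeling that is its own inverse, so the two sums contain exactly the same terms in a different order. This is a special case — KL divergence is not symmetric in general: D_KL(P||Q) ≠ D_KL(Q||P) for most P, Q.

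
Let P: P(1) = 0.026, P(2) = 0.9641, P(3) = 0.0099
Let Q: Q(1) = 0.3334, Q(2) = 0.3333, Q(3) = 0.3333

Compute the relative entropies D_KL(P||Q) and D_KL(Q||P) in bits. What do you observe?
D_KL(P||Q) = 1.3314 bits, D_KL(Q||P) = 2.4073 bits. The two directions give different values (D_KL(Q||P) exceeds D_KL(P||Q) by 1.0759 bits): KL divergence is asymmetric.

D_KL(P||Q) = Σ P(x) log₂(P(x)/Q(x))

Computing term by term:
  P(1)·log₂(P(1)/Q(1)) = 0.026·log₂(0.026/0.3334) = -0.09570
  P(2)·log₂(P(2)/Q(2)) = 0.9641·log₂(0.9641/0.3333) = 1.47735
  P(3)·log₂(P(3)/Q(3)) = 0.0099·log₂(0.0099/0.3333) = -0.05023

D_KL(P||Q) = -0.09570 + 1.47735 - 0.05023 = 1.33142 ≈ 1.3314 bits

D_KL(Q||P) = Σ Q(x) log₂(Q(x)/P(x))

Computing term by term:
  Q(1)·log₂(Q(1)/P(1)) = 0.3334·log₂(0.3334/0.026) = 1.22714
  Q(2)·log₂(Q(2)/P(2)) = 0.3333·log₂(0.3333/0.9641) = -0.51074
  Q(3)·log₂(Q(3)/P(3)) = 0.3333·log₂(0.3333/0.0099) = 1.69091

D_KL(Q||P) = 1.22714 - 0.51074 + 1.69091 = 2.40731 ≈ 2.4073 bits

These are NOT equal (difference: 1.0759 bits). KL divergence is asymmetric: D_KL(P||Q) ≠ D_KL(Q||P) in general.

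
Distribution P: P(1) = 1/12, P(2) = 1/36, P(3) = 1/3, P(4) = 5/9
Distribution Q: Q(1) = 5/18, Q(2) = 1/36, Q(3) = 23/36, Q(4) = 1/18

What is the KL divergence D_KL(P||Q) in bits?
1.3879 bits

D_KL(P||Q) = Σ P(x) log₂(P(x)/Q(x))

Computing term by term:
  P(1)·log₂(P(1)/Q(1)) = (1/12)·log₂((1/12)/(5/18)) = -0.14475
  P(2)·log₂(P(2)/Q(2)) = (1/36)·log₂((1/36)/(1/36)) = 0.00000
  P(3)·log₂(P(3)/Q(3)) = (1/3)·log₂((1/3)/(23/36)) = -0.31287
  P(4)·log₂(P(4)/Q(4)) = (5/9)·log₂((5/9)/(1/18)) = 1.84552

D_KL(P||Q) = -0.14475 + 0.00000 - 0.31287 + 1.84552 = 1.38790 ≈ 1.3879 bits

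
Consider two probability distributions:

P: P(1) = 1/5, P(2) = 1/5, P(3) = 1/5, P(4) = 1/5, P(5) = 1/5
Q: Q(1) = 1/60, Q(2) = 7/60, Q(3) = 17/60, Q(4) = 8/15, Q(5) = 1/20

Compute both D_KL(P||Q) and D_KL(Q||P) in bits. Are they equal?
D_KL(P||Q) = 0.8890 bits, D_KL(Q||P) = 0.6466 bits. No, they are not equal.

D_KL(P||Q) = Σ P(x) log₂(P(x)/Q(x))

Computing term by term:
  P(1)·log₂(P(1)/Q(1)) = (1/5)·log₂((1/5)/(1/60)) = 0.71699
  P(2)·log₂(P(2)/Q(2)) = (1/5)·log₂((1/5)/(7/60)) = 0.15552
  P(3)·log₂(P(3)/Q(3)) = (1/5)·log₂((1/5)/(17/60)) = -0.10050
  P(4)·log₂(P(4)/Q(4)) = (1/5)·log₂((1/5)/(8/15)) = -0.28301
  P(5)·log₂(P(5)/Q(5)) = (1/5)·log₂((1/5)/(1/20)) = 0.40000

D_KL(P||Q) = 0.71699 + 0.15552 - 0.10050 - 0.28301 + 0.40000 = 0.88900 ≈ 0.8890 bits

D_KL(Q||P) = Σ Q(x) log₂(Q(x)/P(x))

Computing term by term:
  Q(1)·log₂(Q(1)/P(1)) = (1/60)·log₂((1/60)/(1/5)) = -0.05975
  Q(2)·log₂(Q(2)/P(2)) = (7/60)·log₂((7/60)/(1/5)) = -0.09072
  Q(3)·log₂(Q(3)/P(3)) = (17/60)·log₂((17/60)/(1/5)) = 0.14238
  Q(4)·log₂(Q(4)/P(4)) = (8/15)·log₂((8/15)/(1/5)) = 0.75469
  Q(5)·log₂(Q(5)/P(5)) = (1/20)·log₂((1/20)/(1/5)) = -0.10000

D_KL(Q||P) = -0.05975 - 0.09072 + 0.14238 + 0.75469 - 0.10000 = 0.64660 ≈ 0.6466 bits

These are NOT equal (difference: 0.2424 bits). KL divergence is asymmetric: D_KL(P||Q) ≠ D_KL(Q||P) in general.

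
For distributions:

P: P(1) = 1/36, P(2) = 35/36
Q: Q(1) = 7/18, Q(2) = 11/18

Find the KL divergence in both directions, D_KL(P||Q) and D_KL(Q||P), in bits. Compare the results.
D_KL(P||Q) = 0.5455 bits, D_KL(Q||P) = 1.0713 bits. D_KL(Q||P) is larger than D_KL(P||Q) by 0.5258 bits; the two directions differ.

D_KL(P||Q) = Σ P(x) log₂(P(x)/Q(x))

Computing term by term:
  P(1)·log₂(P(1)/Q(1)) = (1/36)·log₂((1/36)/(7/18)) = -0.10576
  P(2)·log₂(P(2)/Q(2)) = (35/36)·log₂((35/36)/(11/18)) = 0.65124

D_KL(P||Q) = -0.10576 + 0.65124 = 0.54548 ≈ 0.5455 bits

D_KL(Q||P) = Σ Q(x) log₂(Q(x)/P(x))

Computing term by term:
  Q(1)·log₂(Q(1)/P(1)) = (7/18)·log₂((7/18)/(1/36)) = 1.48064
  Q(2)·log₂(Q(2)/P(2)) = (11/18)·log₂((11/18)/(35/36)) = -0.40935

D_KL(Q||P) = 1.48064 - 0.40935 = 1.07129 ≈ 1.0713 bits

These are NOT equal (difference: 0.5258 bits). KL divergence is asymmetric: D_KL(P||Q) ≠ D_KL(Q||P) in general.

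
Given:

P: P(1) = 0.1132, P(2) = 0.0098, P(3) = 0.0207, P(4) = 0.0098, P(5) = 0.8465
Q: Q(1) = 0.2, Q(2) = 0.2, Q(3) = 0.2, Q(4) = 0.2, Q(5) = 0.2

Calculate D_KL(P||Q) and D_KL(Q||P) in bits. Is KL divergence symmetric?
D_KL(P||Q) = 1.5160 bits, D_KL(Q||P) = 2.1428 bits. No, KL divergence is not symmetric.

D_KL(P||Q) = Σ P(x) log₂(P(x)/Q(x))

Computing term by term:
  P(1)·log₂(P(1)/Q(1)) = 0.1132·log₂(0.1132/0.2) = -0.09295
  P(2)·log₂(P(2)/Q(2)) = 0.0098·log₂(0.0098/0.2) = -0.04264
  P(3)·log₂(P(3)/Q(3)) = 0.0207·log₂(0.0207/0.2) = -0.06774
  P(4)·log₂(P(4)/Q(4)) = 0.0098·log₂(0.0098/0.2) = -0.04264
  P(5)·log₂(P(5)/Q(5)) = 0.8465·log₂(0.8465/0.2) = 1.76200

D_KL(P||Q) = -0.09295 - 0.04264 - 0.06774 - 0.04264 + 1.76200 = 1.51603 ≈ 1.5160 bits

D_KL(Q||P) = Σ Q(x) log₂(Q(x)/P(x))

Computing term by term:
  Q(1)·log₂(Q(1)/P(1)) = 0.2·log₂(0.2/0.1132) = 0.16423
  Q(2)·log₂(Q(2)/P(2)) = 0.2·log₂(0.2/0.0098) = 0.87021
  Q(3)·log₂(Q(3)/P(3)) = 0.2·log₂(0.2/0.0207) = 0.65446
  Q(4)·log₂(Q(4)/P(4)) = 0.2·log₂(0.2/0.0098) = 0.87021
  Q(5)·log₂(Q(5)/P(5)) = 0.2·log₂(0.2/0.8465) = -0.41630

D_KL(Q||P) = 0.16423 + 0.87021 + 0.65446 + 0.87021 - 0.41630 = 2.14281 ≈ 2.1428 bits

These are NOT equal (difference: 0.6268 bits). KL divergence is asymmetric: D_KL(P||Q) ≠ D_KL(Q||P) in general.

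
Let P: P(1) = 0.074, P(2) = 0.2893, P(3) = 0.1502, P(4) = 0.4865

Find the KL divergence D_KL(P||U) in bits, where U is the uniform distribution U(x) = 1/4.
0.2879 bits

U(i) = 1/4 for all i

D_KL(P||U) = Σ P(x) log₂(P(x) / (1/4))
           = Σ P(x) log₂(P(x)) + log₂(4)
           = log₂(4) - H(P)

H(P) = -Σ P(x) log₂(P(x)):
  -P(1)·log₂(P(1)) = -(0.074)·log₂(0.074) = 0.27797
  -P(2)·log₂(P(2)) = -(0.2893)·log₂(0.2893) = 0.51766
  -P(3)·log₂(P(3)) = -(0.1502)·log₂(0.1502) = 0.41080
  -P(4)·log₂(P(4)) = -(0.4865)·log₂(0.4865) = 0.50571
H(P) = 0.27797 + 0.51766 + 0.41080 + 0.50571 = 1.71214 bits

log₂(4) = 2.00000 bits

D_KL(P||U) = 2.00000 - 1.71214 = 0.28786 ≈ 0.2879 bits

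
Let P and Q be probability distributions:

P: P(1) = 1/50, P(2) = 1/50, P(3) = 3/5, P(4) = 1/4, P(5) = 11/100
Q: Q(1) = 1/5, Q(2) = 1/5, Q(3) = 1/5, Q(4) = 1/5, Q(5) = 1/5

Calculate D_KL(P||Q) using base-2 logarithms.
0.8037 bits

D_KL(P||Q) = Σ P(x) log₂(P(x)/Q(x))

Computing term by term:
  P(1)·log₂(P(1)/Q(1)) = (1/50)·log₂((1/50)/(1/5)) = -0.06644
  P(2)·log₂(P(2)/Q(2)) = (1/50)·log₂((1/50)/(1/5)) = -0.06644
  P(3)·log₂(P(3)/Q(3)) = (3/5)·log₂((3/5)/(1/5)) = 0.95098
  P(4)·log₂(P(4)/Q(4)) = (1/4)·log₂((1/4)/(1/5)) = 0.08048
  P(5)·log₂(P(5)/Q(5)) = (11/100)·log₂((11/100)/(1/5)) = -0.09487

D_KL(P||Q) = -0.06644 - 0.06644 + 0.95098 + 0.08048 - 0.09487 = 0.80371 ≈ 0.8037 bits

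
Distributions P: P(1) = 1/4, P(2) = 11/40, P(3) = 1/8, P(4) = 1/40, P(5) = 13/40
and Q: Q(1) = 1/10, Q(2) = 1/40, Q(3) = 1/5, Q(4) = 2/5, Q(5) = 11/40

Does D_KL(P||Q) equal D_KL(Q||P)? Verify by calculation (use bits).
D_KL(P||Q) = 1.1754 bits, D_KL(Q||P) = 1.4507 bits. No — D_KL(P||Q) ≠ D_KL(Q||P) for this pair.

D_KL(P||Q) = Σ P(x) log₂(P(x)/Q(x))

Computing term by term:
  P(1)·log₂(P(1)/Q(1)) = (1/4)·log₂((1/4)/(1/10)) = 0.33048
  P(2)·log₂(P(2)/Q(2)) = (11/40)·log₂((11/40)/(1/40)) = 0.95134
  P(3)·log₂(P(3)/Q(3)) = (1/8)·log₂((1/8)/(1/5)) = -0.08476
  P(4)·log₂(P(4)/Q(4)) = (1/40)·log₂((1/40)/(2/5)) = -0.10000
  P(5)·log₂(P(5)/Q(5)) = (13/40)·log₂((13/40)/(11/40)) = 0.07833

D_KL(P||Q) = 0.33048 + 0.95134 - 0.08476 - 0.10000 + 0.07833 = 1.17539 ≈ 1.1754 bits

D_KL(Q||P) = Σ Q(x) log₂(Q(x)/P(x))

Computing term by term:
  Q(1)·log₂(Q(1)/P(1)) = (1/10)·log₂((1/10)/(1/4)) = -0.13219
  Q(2)·log₂(Q(2)/P(2)) = (1/40)·log₂((1/40)/(11/40)) = -0.08649
  Q(3)·log₂(Q(3)/P(3)) = (1/5)·log₂((1/5)/(1/8)) = 0.13561
  Q(4)·log₂(Q(4)/P(4)) = (2/5)·log₂((2/5)/(1/40)) = 1.60000
  Q(5)·log₂(Q(5)/P(5)) = (11/40)·log₂((11/40)/(13/40)) = -0.06628

D_KL(Q||P) = -0.13219 - 0.08649 + 0.13561 + 1.60000 - 0.06628 = 1.45065 ≈ 1.4507 bits

These are NOT equal (difference: 0.2753 bits). KL divergence is asymmetric: D_KL(P||Q) ≠ D_KL(Q||P) in general.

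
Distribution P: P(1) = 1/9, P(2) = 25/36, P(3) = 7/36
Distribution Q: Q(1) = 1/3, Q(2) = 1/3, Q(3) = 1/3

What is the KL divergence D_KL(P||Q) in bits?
0.4080 bits

D_KL(P||Q) = Σ P(x) log₂(P(x)/Q(x))

Computing term by term:
  P(1)·log₂(P(1)/Q(1)) = (1/9)·log₂((1/9)/(1/3)) = -0.17611
  P(2)·log₂(P(2)/Q(2)) = (25/36)·log₂((25/36)/(1/3)) = 0.73534
  P(3)·log₂(P(3)/Q(3)) = (7/36)·log₂((7/36)/(1/3)) = -0.15120

D_KL(P||Q) = -0.17611 + 0.73534 - 0.15120 = 0.40803 ≈ 0.4080 bits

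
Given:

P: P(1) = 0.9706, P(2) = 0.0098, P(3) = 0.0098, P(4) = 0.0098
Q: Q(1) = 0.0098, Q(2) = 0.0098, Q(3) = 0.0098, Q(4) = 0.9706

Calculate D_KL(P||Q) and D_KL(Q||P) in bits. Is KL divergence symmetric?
D_KL(P||Q) = 6.3701 bits, D_KL(Q||P) = 6.3701 bits. The two values coincide for this particular pair, but no — KL divergence is not symmetric in general.

D_KL(P||Q) = Σ P(x) log₂(P(x)/Q(x))

Computing term by term:
  P(1)·log₂(P(1)/Q(1)) = 0.9706·log₂(0.9706/0.0098) = 6.43503
  P(2)·log₂(P(2)/Q(2)) = 0.0098·log₂(0.0098/0.0098) = 0.00000
  P(3)·log₂(P(3)/Q(3)) = 0.0098·log₂(0.0098/0.0098) = 0.00000
  P(4)·log₂(P(4)/Q(4)) = 0.0098·log₂(0.0098/0.9706) = -0.06497

D_KL(P||Q) = 6.43503 + 0.00000 + 0.00000 - 0.06497 = 6.37006 ≈ 6.3701 bits

D_KL(Q||P) = Σ Q(x) log₂(Q(x)/P(x))

Computing term by term:
  Q(1)·log₂(Q(1)/P(1)) = 0.0098·log₂(0.0098/0.9706) = -0.06497
  Q(2)·log₂(Q(2)/P(2)) = 0.0098·log₂(0.0098/0.0098) = 0.00000
  Q(3)·log₂(Q(3)/P(3)) = 0.0098·log₂(0.0098/0.0098) = 0.00000
  Q(4)·log₂(Q(4)/P(4)) = 0.9706·log₂(0.9706/0.0098) = 6.43503

D_KL(Q||P) = -0.06497 + 0.00000 + 0.00000 + 6.43503 = 6.37006 ≈ 6.3701 bits

These ARE equal here. Q is P with outcomes relabeled (Q(1) = P(4), Q(4) = P(1)) by a relabeling that is its own inverse, so the two sums contain exactly the same terms in a different order. This is a special case — KL divergence is not symmetric in general: D_KL(P||Q) ≠ D_KL(Q||P) for most P, Q.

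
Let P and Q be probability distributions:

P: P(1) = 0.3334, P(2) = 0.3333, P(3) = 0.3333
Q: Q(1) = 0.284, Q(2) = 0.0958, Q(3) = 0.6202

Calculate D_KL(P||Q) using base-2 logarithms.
0.3780 bits

D_KL(P||Q) = Σ P(x) log₂(P(x)/Q(x))

Computing term by term:
  P(1)·log₂(P(1)/Q(1)) = 0.3334·log₂(0.3334/0.284) = 0.07714
  P(2)·log₂(P(2)/Q(2)) = 0.3333·log₂(0.3333/0.0958) = 0.59951
  P(3)·log₂(P(3)/Q(3)) = 0.3333·log₂(0.3333/0.6202) = -0.29861

D_KL(P||Q) = 0.07714 + 0.59951 - 0.29861 = 0.37804 ≈ 0.3780 bits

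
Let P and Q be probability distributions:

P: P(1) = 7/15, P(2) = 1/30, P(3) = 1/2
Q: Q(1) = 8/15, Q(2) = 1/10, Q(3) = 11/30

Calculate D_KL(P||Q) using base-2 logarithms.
0.0810 bits

D_KL(P||Q) = Σ P(x) log₂(P(x)/Q(x))

Computing term by term:
  P(1)·log₂(P(1)/Q(1)) = (7/15)·log₂((7/15)/(8/15)) = -0.08990
  P(2)·log₂(P(2)/Q(2)) = (1/30)·log₂((1/30)/(1/10)) = -0.05283
  P(3)·log₂(P(3)/Q(3)) = (1/2)·log₂((1/2)/(11/30)) = 0.22373

D_KL(P||Q) = -0.08990 - 0.05283 + 0.22373 = 0.08100 ≈ 0.0810 bits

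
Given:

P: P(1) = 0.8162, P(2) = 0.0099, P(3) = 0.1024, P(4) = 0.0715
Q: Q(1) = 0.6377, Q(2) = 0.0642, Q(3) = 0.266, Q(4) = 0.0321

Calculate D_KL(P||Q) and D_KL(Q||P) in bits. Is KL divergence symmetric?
D_KL(P||Q) = 0.2055 bits, D_KL(Q||P) = 0.2754 bits. No, KL divergence is not symmetric.

D_KL(P||Q) = Σ P(x) log₂(P(x)/Q(x))

Computing term by term:
  P(1)·log₂(P(1)/Q(1)) = 0.8162·log₂(0.8162/0.6377) = 0.29060
  P(2)·log₂(P(2)/Q(2)) = 0.0099·log₂(0.0099/0.0642) = -0.02670
  P(3)·log₂(P(3)/Q(3)) = 0.1024·log₂(0.1024/0.266) = -0.14103
  P(4)·log₂(P(4)/Q(4)) = 0.0715·log₂(0.0715/0.0321) = 0.08261

D_KL(P||Q) = 0.29060 - 0.02670 - 0.14103 + 0.08261 = 0.20548 ≈ 0.2055 bits

D_KL(Q||P) = Σ Q(x) log₂(Q(x)/P(x))

Computing term by term:
  Q(1)·log₂(Q(1)/P(1)) = 0.6377·log₂(0.6377/0.8162) = -0.22705
  Q(2)·log₂(Q(2)/P(2)) = 0.0642·log₂(0.0642/0.0099) = 0.17315
  Q(3)·log₂(Q(3)/P(3)) = 0.266·log₂(0.266/0.1024) = 0.36634
  Q(4)·log₂(Q(4)/P(4)) = 0.0321·log₂(0.0321/0.0715) = -0.03709

D_KL(Q||P) = -0.22705 + 0.17315 + 0.36634 - 0.03709 = 0.27535 ≈ 0.2754 bits

These are NOT equal (difference: 0.0699 bits). KL divergence is asymmetric: D_KL(P||Q) ≠ D_KL(Q||P) in general.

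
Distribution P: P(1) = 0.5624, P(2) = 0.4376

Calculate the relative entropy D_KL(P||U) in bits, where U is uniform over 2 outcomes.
0.0113 bits

U(i) = 1/2 for all i

D_KL(P||U) = Σ P(x) log₂(P(x) / (1/2))
           = Σ P(x) log₂(P(x)) + log₂(2)
           = log₂(2) - H(P)

H(P) = -Σ P(x) log₂(P(x)):
  -P(1)·log₂(P(1)) = -(0.5624)·log₂(0.5624) = 0.46698
  -P(2)·log₂(P(2)) = -(0.4376)·log₂(0.4376) = 0.52176
H(P) = 0.46698 + 0.52176 = 0.98874 bits

log₂(2) = 1.00000 bits

D_KL(P||U) = 1.00000 - 0.98874 = 0.01126 ≈ 0.0113 bits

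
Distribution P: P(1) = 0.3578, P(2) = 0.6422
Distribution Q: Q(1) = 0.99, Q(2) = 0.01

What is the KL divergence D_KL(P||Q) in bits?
3.3310 bits

D_KL(P||Q) = Σ P(x) log₂(P(x)/Q(x))

Computing term by term:
  P(1)·log₂(P(1)/Q(1)) = 0.3578·log₂(0.3578/0.99) = -0.52535
  P(2)·log₂(P(2)/Q(2)) = 0.6422·log₂(0.6422/0.01) = 3.85638

D_KL(P||Q) = -0.52535 + 3.85638 = 3.33103 ≈ 3.3310 bits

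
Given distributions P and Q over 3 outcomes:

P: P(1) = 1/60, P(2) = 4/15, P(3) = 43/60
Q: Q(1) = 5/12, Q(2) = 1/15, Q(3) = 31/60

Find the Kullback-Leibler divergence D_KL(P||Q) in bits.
0.7943 bits

D_KL(P||Q) = Σ P(x) log₂(P(x)/Q(x))

Computing term by term:
  P(1)·log₂(P(1)/Q(1)) = (1/60)·log₂((1/60)/(5/12)) = -0.07740
  P(2)·log₂(P(2)/Q(2)) = (4/15)·log₂((4/15)/(1/15)) = 0.53333
  P(3)·log₂(P(3)/Q(3)) = (43/60)·log₂((43/60)/(31/60)) = 0.33832

D_KL(P||Q) = -0.07740 + 0.53333 + 0.33832 = 0.79425 ≈ 0.7943 bits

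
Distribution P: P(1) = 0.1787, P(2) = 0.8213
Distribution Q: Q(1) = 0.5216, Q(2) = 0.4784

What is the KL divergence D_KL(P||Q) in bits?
0.3642 bits

D_KL(P||Q) = Σ P(x) log₂(P(x)/Q(x))

Computing term by term:
  P(1)·log₂(P(1)/Q(1)) = 0.1787·log₂(0.1787/0.5216) = -0.27616
  P(2)·log₂(P(2)/Q(2)) = 0.8213·log₂(0.8213/0.4784) = 0.64036

D_KL(P||Q) = -0.27616 + 0.64036 = 0.36420 ≈ 0.3642 bits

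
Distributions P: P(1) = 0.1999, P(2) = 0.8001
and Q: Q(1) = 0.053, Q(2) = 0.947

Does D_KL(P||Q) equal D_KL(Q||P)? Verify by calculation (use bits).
D_KL(P||Q) = 0.1883 bits, D_KL(Q||P) = 0.1288 bits. No — D_KL(P||Q) ≠ D_KL(Q||P) for this pair.

D_KL(P||Q) = Σ P(x) log₂(P(x)/Q(x))

Computing term by term:
  P(1)·log₂(P(1)/Q(1)) = 0.1999·log₂(0.1999/0.053) = 0.38285
  P(2)·log₂(P(2)/Q(2)) = 0.8001·log₂(0.8001/0.947) = -0.19457

D_KL(P||Q) = 0.38285 - 0.19457 = 0.18828 ≈ 0.1883 bits

D_KL(Q||P) = Σ Q(x) log₂(Q(x)/P(x))

Computing term by term:
  Q(1)·log₂(Q(1)/P(1)) = 0.053·log₂(0.053/0.1999) = -0.10151
  Q(2)·log₂(Q(2)/P(2)) = 0.947·log₂(0.947/0.8001) = 0.23030

D_KL(Q||P) = -0.10151 + 0.23030 = 0.12879 ≈ 0.1288 bits

These are NOT equal (difference: 0.0595 bits). KL divergence is asymmetric: D_KL(P||Q) ≠ D_KL(Q||P) in general.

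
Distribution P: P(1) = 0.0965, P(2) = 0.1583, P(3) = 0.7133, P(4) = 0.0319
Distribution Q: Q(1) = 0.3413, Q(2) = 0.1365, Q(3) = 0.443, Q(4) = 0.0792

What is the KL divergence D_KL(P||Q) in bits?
0.3063 bits

D_KL(P||Q) = Σ P(x) log₂(P(x)/Q(x))

Computing term by term:
  P(1)·log₂(P(1)/Q(1)) = 0.0965·log₂(0.0965/0.3413) = -0.17587
  P(2)·log₂(P(2)/Q(2)) = 0.1583·log₂(0.1583/0.1365) = 0.03384
  P(3)·log₂(P(3)/Q(3)) = 0.7133·log₂(0.7133/0.443) = 0.49018
  P(4)·log₂(P(4)/Q(4)) = 0.0319·log₂(0.0319/0.0792) = -0.04185

D_KL(P||Q) = -0.17587 + 0.03384 + 0.49018 - 0.04185 = 0.30630 ≈ 0.3063 bits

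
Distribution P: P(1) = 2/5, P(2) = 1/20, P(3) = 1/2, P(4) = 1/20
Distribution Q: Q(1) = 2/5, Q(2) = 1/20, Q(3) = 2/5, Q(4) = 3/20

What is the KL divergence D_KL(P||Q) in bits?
0.0817 bits

D_KL(P||Q) = Σ P(x) log₂(P(x)/Q(x))

Computing term by term:
  P(1)·log₂(P(1)/Q(1)) = (2/5)·log₂((2/5)/(2/5)) = 0.00000
  P(2)·log₂(P(2)/Q(2)) = (1/20)·log₂((1/20)/(1/20)) = 0.00000
  P(3)·log₂(P(3)/Q(3)) = (1/2)·log₂((1/2)/(2/5)) = 0.16096
  P(4)·log₂(P(4)/Q(4)) = (1/20)·log₂((1/20)/(3/20)) = -0.07925

D_KL(P||Q) = 0.00000 + 0.00000 + 0.16096 - 0.07925 = 0.08171 ≈ 0.0817 bits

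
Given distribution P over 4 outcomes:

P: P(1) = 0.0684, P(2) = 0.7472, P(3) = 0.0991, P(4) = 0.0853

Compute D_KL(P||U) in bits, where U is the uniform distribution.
0.7877 bits

U(i) = 1/4 for all i

D_KL(P||U) = Σ P(x) log₂(P(x) / (1/4))
           = Σ P(x) log₂(P(x)) + log₂(4)
           = log₂(4) - H(P)

H(P) = -Σ P(x) log₂(P(x)):
  -P(1)·log₂(P(1)) = -(0.0684)·log₂(0.0684) = 0.26470
  -P(2)·log₂(P(2)) = -(0.7472)·log₂(0.7472) = 0.31415
  -P(3)·log₂(P(3)) = -(0.0991)·log₂(0.0991) = 0.33050
  -P(4)·log₂(P(4)) = -(0.0853)·log₂(0.0853) = 0.30293
H(P) = 0.26470 + 0.31415 + 0.33050 + 0.30293 = 1.21228 bits

log₂(4) = 2.00000 bits

D_KL(P||U) = 2.00000 - 1.21228 = 0.78772 ≈ 0.7877 bits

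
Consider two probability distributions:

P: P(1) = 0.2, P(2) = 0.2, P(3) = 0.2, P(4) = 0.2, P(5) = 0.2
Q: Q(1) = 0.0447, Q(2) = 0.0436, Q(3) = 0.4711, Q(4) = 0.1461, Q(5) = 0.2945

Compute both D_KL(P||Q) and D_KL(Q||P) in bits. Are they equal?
D_KL(P||Q) = 0.6036 bits, D_KL(Q||P) = 0.4881 bits. No, they are not equal.

D_KL(P||Q) = Σ P(x) log₂(P(x)/Q(x))

Computing term by term:
  P(1)·log₂(P(1)/Q(1)) = 0.2·log₂(0.2/0.0447) = 0.43233
  P(2)·log₂(P(2)/Q(2)) = 0.2·log₂(0.2/0.0436) = 0.43952
  P(3)·log₂(P(3)/Q(3)) = 0.2·log₂(0.2/0.4711) = -0.24721
  P(4)·log₂(P(4)/Q(4)) = 0.2·log₂(0.2/0.1461) = 0.09061
  P(5)·log₂(P(5)/Q(5)) = 0.2·log₂(0.2/0.2945) = -0.11165

D_KL(P||Q) = 0.43233 + 0.43952 - 0.24721 + 0.09061 - 0.11165 = 0.60360 ≈ 0.6036 bits

D_KL(Q||P) = Σ Q(x) log₂(Q(x)/P(x))

Computing term by term:
  Q(1)·log₂(Q(1)/P(1)) = 0.0447·log₂(0.0447/0.2) = -0.09663
  Q(2)·log₂(Q(2)/P(2)) = 0.0436·log₂(0.0436/0.2) = -0.09582
  Q(3)·log₂(Q(3)/P(3)) = 0.4711·log₂(0.4711/0.2) = 0.58230
  Q(4)·log₂(Q(4)/P(4)) = 0.1461·log₂(0.1461/0.2) = -0.06619
  Q(5)·log₂(Q(5)/P(5)) = 0.2945·log₂(0.2945/0.2) = 0.16441

D_KL(Q||P) = -0.09663 - 0.09582 + 0.58230 - 0.06619 + 0.16441 = 0.48807 ≈ 0.4881 bits

These are NOT equal (difference: 0.1155 bits). KL divergence is asymmetric: D_KL(P||Q) ≠ D_KL(Q||P) in general.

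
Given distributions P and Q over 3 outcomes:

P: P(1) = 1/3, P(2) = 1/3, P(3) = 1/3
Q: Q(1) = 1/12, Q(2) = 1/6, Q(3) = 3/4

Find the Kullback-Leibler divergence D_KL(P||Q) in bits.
0.6100 bits

D_KL(P||Q) = Σ P(x) log₂(P(x)/Q(x))

Computing term by term:
  P(1)·log₂(P(1)/Q(1)) = (1/3)·log₂((1/3)/(1/12)) = 0.66667
  P(2)·log₂(P(2)/Q(2)) = (1/3)·log₂((1/3)/(1/6)) = 0.33333
  P(3)·log₂(P(3)/Q(3)) = (1/3)·log₂((1/3)/(3/4)) = -0.38998

D_KL(P||Q) = 0.66667 + 0.33333 - 0.38998 = 0.61002 ≈ 0.6100 bits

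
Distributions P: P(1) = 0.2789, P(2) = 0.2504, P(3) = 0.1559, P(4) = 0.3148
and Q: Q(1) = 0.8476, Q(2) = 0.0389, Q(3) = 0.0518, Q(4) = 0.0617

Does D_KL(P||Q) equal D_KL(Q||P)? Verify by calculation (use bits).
D_KL(P||Q) = 1.2134 bits, D_KL(Q||P) = 1.0273 bits. No — D_KL(P||Q) ≠ D_KL(Q||P) for this pair.

D_KL(P||Q) = Σ P(x) log₂(P(x)/Q(x))

Computing term by term:
  P(1)·log₂(P(1)/Q(1)) = 0.2789·log₂(0.2789/0.8476) = -0.44725
  P(2)·log₂(P(2)/Q(2)) = 0.2504·log₂(0.2504/0.0389) = 0.67267
  P(3)·log₂(P(3)/Q(3)) = 0.1559·log₂(0.1559/0.0518) = 0.24782
  P(4)·log₂(P(4)/Q(4)) = 0.3148·log₂(0.3148/0.0617) = 0.74012

D_KL(P||Q) = -0.44725 + 0.67267 + 0.24782 + 0.74012 = 1.21336 ≈ 1.2134 bits

D_KL(Q||P) = Σ Q(x) log₂(Q(x)/P(x))

Computing term by term:
  Q(1)·log₂(Q(1)/P(1)) = 0.8476·log₂(0.8476/0.2789) = 1.35924
  Q(2)·log₂(Q(2)/P(2)) = 0.0389·log₂(0.0389/0.2504) = -0.10450
  Q(3)·log₂(Q(3)/P(3)) = 0.0518·log₂(0.0518/0.1559) = -0.08234
  Q(4)·log₂(Q(4)/P(4)) = 0.0617·log₂(0.0617/0.3148) = -0.14506

D_KL(Q||P) = 1.35924 - 0.10450 - 0.08234 - 0.14506 = 1.02734 ≈ 1.0273 bits

These are NOT equal (difference: 0.1861 bits). KL divergence is asymmetric: D_KL(P||Q) ≠ D_KL(Q||P) in general.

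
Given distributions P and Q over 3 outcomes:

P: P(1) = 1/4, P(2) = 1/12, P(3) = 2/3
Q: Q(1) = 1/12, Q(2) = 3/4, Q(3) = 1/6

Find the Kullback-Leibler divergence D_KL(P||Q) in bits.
1.4654 bits

D_KL(P||Q) = Σ P(x) log₂(P(x)/Q(x))

Computing term by term:
  P(1)·log₂(P(1)/Q(1)) = (1/4)·log₂((1/4)/(1/12)) = 0.39624
  P(2)·log₂(P(2)/Q(2)) = (1/12)·log₂((1/12)/(3/4)) = -0.26416
  P(3)·log₂(P(3)/Q(3)) = (2/3)·log₂((2/3)/(1/6)) = 1.33333

D_KL(P||Q) = 0.39624 - 0.26416 + 1.33333 = 1.46541 ≈ 1.4654 bits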